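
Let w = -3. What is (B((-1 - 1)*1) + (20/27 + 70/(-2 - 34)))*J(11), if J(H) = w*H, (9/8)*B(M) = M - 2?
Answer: 2827/18 ≈ 157.06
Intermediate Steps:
B(M) = -16/9 + 8*M/9 (B(M) = 8*(M - 2)/9 = 8*(-2 + M)/9 = -16/9 + 8*M/9)
J(H) = -3*H
(B((-1 - 1)*1) + (20/27 + 70/(-2 - 34)))*J(11) = ((-16/9 + 8*((-1 - 1)*1)/9) + (20/27 + 70/(-2 - 34)))*(-3*11) = ((-16/9 + 8*(-2*1)/9) + (20*(1/27) + 70/(-36)))*(-33) = ((-16/9 + (8/9)*(-2)) + (20/27 + 70*(-1/36)))*(-33) = ((-16/9 - 16/9) + (20/27 - 35/18))*(-33) = (-32/9 - 65/54)*(-33) = -257/54*(-33) = 2827/18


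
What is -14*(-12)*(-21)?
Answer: -3528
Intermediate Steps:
-14*(-12)*(-21) = 168*(-21) = -3528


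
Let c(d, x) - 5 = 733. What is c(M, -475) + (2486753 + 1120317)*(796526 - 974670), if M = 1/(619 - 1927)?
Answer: -642577877342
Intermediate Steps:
M = -1/1308 (M = 1/(-1308) = -1/1308 ≈ -0.00076453)
c(d, x) = 738 (c(d, x) = 5 + 733 = 738)
c(M, -475) + (2486753 + 1120317)*(796526 - 974670) = 738 + (2486753 + 1120317)*(796526 - 974670) = 738 + 3607070*(-178144) = 738 - 642577878080 = -642577877342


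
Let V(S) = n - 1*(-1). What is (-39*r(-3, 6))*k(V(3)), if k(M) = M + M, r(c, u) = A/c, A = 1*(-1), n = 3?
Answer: -104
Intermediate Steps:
A = -1
r(c, u) = -1/c
V(S) = 4 (V(S) = 3 - 1*(-1) = 3 + 1 = 4)
k(M) = 2*M
(-39*r(-3, 6))*k(V(3)) = (-(-39)/(-3))*(2*4) = -(-39)*(-1)/3*8 = -39*⅓*8 = -13*8 = -104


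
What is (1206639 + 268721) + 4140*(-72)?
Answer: 1177280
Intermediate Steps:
(1206639 + 268721) + 4140*(-72) = 1475360 - 298080 = 1177280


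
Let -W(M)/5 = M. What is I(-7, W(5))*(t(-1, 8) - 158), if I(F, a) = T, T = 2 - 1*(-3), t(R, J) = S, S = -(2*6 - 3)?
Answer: -835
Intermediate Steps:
S = -9 (S = -(12 - 3) = -1*9 = -9)
t(R, J) = -9
W(M) = -5*M
T = 5 (T = 2 + 3 = 5)
I(F, a) = 5
I(-7, W(5))*(t(-1, 8) - 158) = 5*(-9 - 158) = 5*(-167) = -835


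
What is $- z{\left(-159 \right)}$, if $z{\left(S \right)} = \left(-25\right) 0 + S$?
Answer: $159$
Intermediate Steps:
$z{\left(S \right)} = S$ ($z{\left(S \right)} = 0 + S = S$)
$- z{\left(-159 \right)} = \left(-1\right) \left(-159\right) = 159$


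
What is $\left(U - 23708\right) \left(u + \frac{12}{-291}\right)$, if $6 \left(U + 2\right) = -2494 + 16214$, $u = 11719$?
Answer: $- \frac{24352738510}{97} \approx -2.5106 \cdot 10^{8}$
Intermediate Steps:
$U = \frac{6854}{3}$ ($U = -2 + \frac{-2494 + 16214}{6} = -2 + \frac{1}{6} \cdot 13720 = -2 + \frac{6860}{3} = \frac{6854}{3} \approx 2284.7$)
$\left(U - 23708\right) \left(u + \frac{12}{-291}\right) = \left(\frac{6854}{3} - 23708\right) \left(11719 + \frac{12}{-291}\right) = - \frac{64270 \left(11719 + 12 \left(- \frac{1}{291}\right)\right)}{3} = - \frac{64270 \left(11719 - \frac{4}{97}\right)}{3} = \left(- \frac{64270}{3}\right) \frac{1136739}{97} = - \frac{24352738510}{97}$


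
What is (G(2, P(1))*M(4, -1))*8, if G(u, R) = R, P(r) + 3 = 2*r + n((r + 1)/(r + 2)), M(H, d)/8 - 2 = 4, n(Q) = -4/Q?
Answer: -2688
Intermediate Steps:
M(H, d) = 48 (M(H, d) = 16 + 8*4 = 16 + 32 = 48)
P(r) = -3 + 2*r - 4*(2 + r)/(1 + r) (P(r) = -3 + (2*r - 4*(r + 2)/(r + 1)) = -3 + (2*r - 4*(2 + r)/(1 + r)) = -3 + 2*r - 4*(2 + r)/(1 + r))
(G(2, P(1))*M(4, -1))*8 = (((-11 - 5*1 + 2*1²)/(1 + 1))*48)*8 = (((-11 - 5 + 2*1)/2)*48)*8 = (((-11 - 5 + 2)/2)*48)*8 = (((½)*(-14))*48)*8 = -7*48*8 = -336*8 = -2688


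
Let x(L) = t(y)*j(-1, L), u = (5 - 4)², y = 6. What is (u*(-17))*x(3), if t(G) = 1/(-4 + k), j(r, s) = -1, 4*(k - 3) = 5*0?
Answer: -17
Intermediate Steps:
k = 3 (k = 3 + (5*0)/4 = 3 + (¼)*0 = 3 + 0 = 3)
u = 1 (u = 1² = 1)
t(G) = -1 (t(G) = 1/(-4 + 3) = 1/(-1) = -1)
x(L) = 1 (x(L) = -1*(-1) = 1)
(u*(-17))*x(3) = (1*(-17))*1 = -17*1 = -17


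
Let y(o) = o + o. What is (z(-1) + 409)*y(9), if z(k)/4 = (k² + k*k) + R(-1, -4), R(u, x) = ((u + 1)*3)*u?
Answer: 7506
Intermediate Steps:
R(u, x) = u*(3 + 3*u) (R(u, x) = ((1 + u)*3)*u = (3 + 3*u)*u = u*(3 + 3*u))
y(o) = 2*o
z(k) = 8*k² (z(k) = 4*((k² + k*k) + 3*(-1)*(1 - 1)) = 4*((k² + k²) + 3*(-1)*0) = 4*(2*k² + 0) = 4*(2*k²) = 8*k²)
(z(-1) + 409)*y(9) = (8*(-1)² + 409)*(2*9) = (8*1 + 409)*18 = (8 + 409)*18 = 417*18 = 7506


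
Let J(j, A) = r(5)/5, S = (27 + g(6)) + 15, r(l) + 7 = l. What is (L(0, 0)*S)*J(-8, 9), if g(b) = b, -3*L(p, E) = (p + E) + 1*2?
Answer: 64/5 ≈ 12.800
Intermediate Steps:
r(l) = -7 + l
L(p, E) = -⅔ - E/3 - p/3 (L(p, E) = -((p + E) + 1*2)/3 = -((E + p) + 2)/3 = -(2 + E + p)/3 = -⅔ - E/3 - p/3)
S = 48 (S = (27 + 6) + 15 = 33 + 15 = 48)
J(j, A) = -⅖ (J(j, A) = (-7 + 5)/5 = -2*⅕ = -⅖)
(L(0, 0)*S)*J(-8, 9) = ((-⅔ - ⅓*0 - ⅓*0)*48)*(-⅖) = ((-⅔ + 0 + 0)*48)*(-⅖) = -⅔*48*(-⅖) = -32*(-⅖) = 64/5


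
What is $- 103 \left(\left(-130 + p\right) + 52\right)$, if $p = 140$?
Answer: $-6386$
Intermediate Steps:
$- 103 \left(\left(-130 + p\right) + 52\right) = - 103 \left(\left(-130 + 140\right) + 52\right) = - 103 \left(10 + 52\right) = \left(-103\right) 62 = -6386$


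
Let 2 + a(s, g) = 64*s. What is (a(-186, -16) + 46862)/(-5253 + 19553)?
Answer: 8739/3575 ≈ 2.4445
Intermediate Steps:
a(s, g) = -2 + 64*s
(a(-186, -16) + 46862)/(-5253 + 19553) = ((-2 + 64*(-186)) + 46862)/(-5253 + 19553) = ((-2 - 11904) + 46862)/14300 = (-11906 + 46862)*(1/14300) = 34956*(1/14300) = 8739/3575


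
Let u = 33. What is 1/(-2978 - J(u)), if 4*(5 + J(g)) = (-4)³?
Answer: -1/2957 ≈ -0.00033818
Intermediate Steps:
J(g) = -21 (J(g) = -5 + (¼)*(-4)³ = -5 + (¼)*(-64) = -5 - 16 = -21)
1/(-2978 - J(u)) = 1/(-2978 - 1*(-21)) = 1/(-2978 + 21) = 1/(-2957) = -1/2957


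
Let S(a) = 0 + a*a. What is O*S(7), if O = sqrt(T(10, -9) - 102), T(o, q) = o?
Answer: 98*I*sqrt(23) ≈ 469.99*I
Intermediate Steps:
S(a) = a**2 (S(a) = 0 + a**2 = a**2)
O = 2*I*sqrt(23) (O = sqrt(10 - 102) = sqrt(-92) = 2*I*sqrt(23) ≈ 9.5917*I)
O*S(7) = (2*I*sqrt(23))*7**2 = (2*I*sqrt(23))*49 = 98*I*sqrt(23)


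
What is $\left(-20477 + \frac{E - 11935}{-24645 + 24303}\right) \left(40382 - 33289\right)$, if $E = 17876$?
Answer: $- \frac{49715368975}{342} \approx -1.4537 \cdot 10^{8}$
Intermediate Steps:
$\left(-20477 + \frac{E - 11935}{-24645 + 24303}\right) \left(40382 - 33289\right) = \left(-20477 + \frac{17876 - 11935}{-24645 + 24303}\right) \left(40382 - 33289\right) = \left(-20477 + \frac{5941}{-342}\right) 7093 = \left(-20477 + 5941 \left(- \frac{1}{342}\right)\right) 7093 = \left(-20477 - \frac{5941}{342}\right) 7093 = \left(- \frac{7009075}{342}\right) 7093 = - \frac{49715368975}{342}$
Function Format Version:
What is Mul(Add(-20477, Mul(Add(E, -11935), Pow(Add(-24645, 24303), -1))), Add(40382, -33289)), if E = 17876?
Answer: Rational(-49715368975, 342) ≈ -1.4537e+8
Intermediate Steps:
Mul(Add(-20477, Mul(Add(E, -11935), Pow(Add(-24645, 24303), -1))), Add(40382, -33289)) = Mul(Add(-20477, Mul(Add(17876, -11935), Pow(Add(-24645, 24303), -1))), Add(40382, -33289)) = Mul(Add(-20477, Mul(5941, Pow(-342, -1))), 7093) = Mul(Add(-20477, Mul(5941, Rational(-1, 342))), 7093) = Mul(Add(-20477, Rational(-5941, 342)), 7093) = Mul(Rational(-7009075, 342), 7093) = Rational(-49715368975, 342)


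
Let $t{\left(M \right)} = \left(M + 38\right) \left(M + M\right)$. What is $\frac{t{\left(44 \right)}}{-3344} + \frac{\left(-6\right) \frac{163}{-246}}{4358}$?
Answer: $- \frac{7322701}{3394882} \approx -2.157$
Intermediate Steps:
$t{\left(M \right)} = 2 M \left(38 + M\right)$ ($t{\left(M \right)} = \left(38 + M\right) 2 M = 2 M \left(38 + M\right)$)
$\frac{t{\left(44 \right)}}{-3344} + \frac{\left(-6\right) \frac{163}{-246}}{4358} = \frac{2 \cdot 44 \left(38 + 44\right)}{-3344} + \frac{\left(-6\right) \frac{163}{-246}}{4358} = 2 \cdot 44 \cdot 82 \left(- \frac{1}{3344}\right) + - 6 \cdot 163 \left(- \frac{1}{246}\right) \frac{1}{4358} = 7216 \left(- \frac{1}{3344}\right) + \left(-6\right) \left(- \frac{163}{246}\right) \frac{1}{4358} = - \frac{41}{19} + \frac{163}{41} \cdot \frac{1}{4358} = - \frac{41}{19} + \frac{163}{178678} = - \frac{7322701}{3394882}$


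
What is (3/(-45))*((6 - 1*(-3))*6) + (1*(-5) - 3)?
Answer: -58/5 ≈ -11.600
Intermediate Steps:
(3/(-45))*((6 - 1*(-3))*6) + (1*(-5) - 3) = (3*(-1/45))*((6 + 3)*6) + (-5 - 3) = -3*6/5 - 8 = -1/15*54 - 8 = -18/5 - 8 = -58/5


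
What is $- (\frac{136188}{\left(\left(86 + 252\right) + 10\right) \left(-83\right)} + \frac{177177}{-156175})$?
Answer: $\frac{2198895114}{375913225} \approx 5.8495$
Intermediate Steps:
$- (\frac{136188}{\left(\left(86 + 252\right) + 10\right) \left(-83\right)} + \frac{177177}{-156175}) = - (\frac{136188}{\left(338 + 10\right) \left(-83\right)} + 177177 \left(- \frac{1}{156175}\right)) = - (\frac{136188}{348 \left(-83\right)} - \frac{177177}{156175}) = - (\frac{136188}{-28884} - \frac{177177}{156175}) = - (136188 \left(- \frac{1}{28884}\right) - \frac{177177}{156175}) = - (- \frac{11349}{2407} - \frac{177177}{156175}) = \left(-1\right) \left(- \frac{2198895114}{375913225}\right) = \frac{2198895114}{375913225}$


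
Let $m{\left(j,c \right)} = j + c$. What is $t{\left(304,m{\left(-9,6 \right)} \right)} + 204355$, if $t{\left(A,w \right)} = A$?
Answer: $204659$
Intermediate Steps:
$m{\left(j,c \right)} = c + j$
$t{\left(304,m{\left(-9,6 \right)} \right)} + 204355 = 304 + 204355 = 204659$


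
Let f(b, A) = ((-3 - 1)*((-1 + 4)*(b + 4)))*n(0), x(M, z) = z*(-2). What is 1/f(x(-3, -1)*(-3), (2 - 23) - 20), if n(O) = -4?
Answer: -1/96 ≈ -0.010417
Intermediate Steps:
x(M, z) = -2*z
f(b, A) = 192 + 48*b (f(b, A) = ((-3 - 1)*((-1 + 4)*(b + 4)))*(-4) = -12*(4 + b)*(-4) = -4*(12 + 3*b)*(-4) = (-48 - 12*b)*(-4) = 192 + 48*b)
1/f(x(-3, -1)*(-3), (2 - 23) - 20) = 1/(192 + 48*(-2*(-1)*(-3))) = 1/(192 + 48*(2*(-3))) = 1/(192 + 48*(-6)) = 1/(192 - 288) = 1/(-96) = -1/96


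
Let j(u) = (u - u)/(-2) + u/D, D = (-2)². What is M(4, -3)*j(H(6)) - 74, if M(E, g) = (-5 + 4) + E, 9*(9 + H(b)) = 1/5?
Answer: -1211/15 ≈ -80.733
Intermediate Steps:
H(b) = -404/45 (H(b) = -9 + (⅑)/5 = -9 + (⅑)*(⅕) = -9 + 1/45 = -404/45)
D = 4
j(u) = u/4 (j(u) = (u - u)/(-2) + u/4 = 0*(-½) + u*(¼) = 0 + u/4 = u/4)
M(E, g) = -1 + E
M(4, -3)*j(H(6)) - 74 = (-1 + 4)*((¼)*(-404/45)) - 74 = 3*(-101/45) - 74 = -101/15 - 74 = -1211/15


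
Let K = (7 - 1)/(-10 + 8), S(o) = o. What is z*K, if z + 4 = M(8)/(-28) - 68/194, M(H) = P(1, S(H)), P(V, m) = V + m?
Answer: 38067/2716 ≈ 14.016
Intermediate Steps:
M(H) = 1 + H
K = -3 (K = 6/(-2) = 6*(-1/2) = -3)
z = -12689/2716 (z = -4 + ((1 + 8)/(-28) - 68/194) = -4 + (9*(-1/28) - 68*1/194) = -4 + (-9/28 - 34/97) = -4 - 1825/2716 = -12689/2716 ≈ -4.6719)
z*K = -12689/2716*(-3) = 38067/2716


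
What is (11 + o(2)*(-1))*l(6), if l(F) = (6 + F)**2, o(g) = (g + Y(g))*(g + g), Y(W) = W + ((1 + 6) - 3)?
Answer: -3024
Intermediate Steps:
Y(W) = 4 + W (Y(W) = W + (7 - 3) = W + 4 = 4 + W)
o(g) = 2*g*(4 + 2*g) (o(g) = (g + (4 + g))*(g + g) = (4 + 2*g)*(2*g) = 2*g*(4 + 2*g))
(11 + o(2)*(-1))*l(6) = (11 + (4*2*(2 + 2))*(-1))*(6 + 6)**2 = (11 + (4*2*4)*(-1))*12**2 = (11 + 32*(-1))*144 = (11 - 32)*144 = -21*144 = -3024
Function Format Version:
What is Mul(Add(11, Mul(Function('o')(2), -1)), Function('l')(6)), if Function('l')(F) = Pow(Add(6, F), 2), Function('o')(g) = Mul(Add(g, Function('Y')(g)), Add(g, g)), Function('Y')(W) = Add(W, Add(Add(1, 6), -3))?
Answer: -3024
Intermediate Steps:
Function('Y')(W) = Add(4, W) (Function('Y')(W) = Add(W, Add(7, -3)) = Add(W, 4) = Add(4, W))
Function('o')(g) = Mul(2, g, Add(4, Mul(2, g))) (Function('o')(g) = Mul(Add(g, Add(4, g)), Add(g, g)) = Mul(Add(4, Mul(2, g)), Mul(2, g)) = Mul(2, g, Add(4, Mul(2, g))))
Mul(Add(11, Mul(Function('o')(2), -1)), Function('l')(6)) = Mul(Add(11, Mul(Mul(4, 2, Add(2, 2)), -1)), Pow(Add(6, 6), 2)) = Mul(Add(11, Mul(Mul(4, 2, 4), -1)), Pow(12, 2)) = Mul(Add(11, Mul(32, -1)), 144) = Mul(Add(11, -32), 144) = Mul(-21, 144) = -3024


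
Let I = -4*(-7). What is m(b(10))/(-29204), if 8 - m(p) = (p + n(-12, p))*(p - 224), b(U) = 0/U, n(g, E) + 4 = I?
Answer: -1346/7301 ≈ -0.18436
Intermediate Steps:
I = 28
n(g, E) = 24 (n(g, E) = -4 + 28 = 24)
b(U) = 0
m(p) = 8 - (-224 + p)*(24 + p) (m(p) = 8 - (p + 24)*(p - 224) = 8 - (24 + p)*(-224 + p) = 8 - (-224 + p)*(24 + p))
m(b(10))/(-29204) = (5384 - 1*0² + 200*0)/(-29204) = (5384 - 1*0 + 0)*(-1/29204) = (5384 + 0 + 0)*(-1/29204) = 5384*(-1/29204) = -1346/7301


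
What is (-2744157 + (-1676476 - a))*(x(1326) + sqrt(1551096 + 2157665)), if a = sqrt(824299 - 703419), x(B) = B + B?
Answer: -(2652 + 7*sqrt(75689))*(4420633 + 4*sqrt(7555)) ≈ -2.0238e+10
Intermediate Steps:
x(B) = 2*B
a = 4*sqrt(7555) (a = sqrt(120880) = 4*sqrt(7555) ≈ 347.68)
(-2744157 + (-1676476 - a))*(x(1326) + sqrt(1551096 + 2157665)) = (-2744157 + (-1676476 - 4*sqrt(7555)))*(2*1326 + sqrt(1551096 + 2157665)) = (-2744157 + (-1676476 - 4*sqrt(7555)))*(2652 + sqrt(3708761)) = (-4420633 - 4*sqrt(7555))*(2652 + 7*sqrt(75689))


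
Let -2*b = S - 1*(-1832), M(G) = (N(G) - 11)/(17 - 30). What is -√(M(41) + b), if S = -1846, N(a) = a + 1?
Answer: -2*√195/13 ≈ -2.1483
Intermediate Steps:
N(a) = 1 + a
M(G) = 10/13 - G/13 (M(G) = ((1 + G) - 11)/(17 - 30) = (-10 + G)/(-13) = (-10 + G)*(-1/13) = 10/13 - G/13)
b = 7 (b = -(-1846 - 1*(-1832))/2 = -(-1846 + 1832)/2 = -½*(-14) = 7)
-√(M(41) + b) = -√((10/13 - 1/13*41) + 7) = -√((10/13 - 41/13) + 7) = -√(-31/13 + 7) = -√(60/13) = -2*√195/13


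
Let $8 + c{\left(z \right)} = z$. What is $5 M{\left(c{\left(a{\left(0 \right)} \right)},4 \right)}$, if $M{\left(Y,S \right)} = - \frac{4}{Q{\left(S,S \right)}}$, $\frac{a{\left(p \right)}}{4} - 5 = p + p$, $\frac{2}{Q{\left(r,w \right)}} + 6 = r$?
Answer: $20$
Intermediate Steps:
$Q{\left(r,w \right)} = \frac{2}{-6 + r}$
$a{\left(p \right)} = 20 + 8 p$ ($a{\left(p \right)} = 20 + 4 \left(p + p\right) = 20 + 4 \cdot 2 p = 20 + 8 p$)
$c{\left(z \right)} = -8 + z$
$M{\left(Y,S \right)} = 12 - 2 S$ ($M{\left(Y,S \right)} = - \frac{4}{2 \frac{1}{-6 + S}} = - 4 \left(-3 + \frac{S}{2}\right) = 12 - 2 S$)
$5 M{\left(c{\left(a{\left(0 \right)} \right)},4 \right)} = 5 \left(12 - 8\right) = 5 \cdot 4 = 20$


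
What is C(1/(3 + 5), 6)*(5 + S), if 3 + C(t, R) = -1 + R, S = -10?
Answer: -10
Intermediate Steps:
C(t, R) = -4 + R (C(t, R) = -3 + (-1 + R) = -4 + R)
C(1/(3 + 5), 6)*(5 + S) = (-4 + 6)*(5 - 10) = 2*(-5) = -10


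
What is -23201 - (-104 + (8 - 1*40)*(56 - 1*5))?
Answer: -21465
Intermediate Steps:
-23201 - (-104 + (8 - 1*40)*(56 - 1*5)) = -23201 - (-104 + (8 - 40)*(56 - 5)) = -23201 - (-104 - 32*51) = -23201 - (-104 - 1632) = -23201 - 1*(-1736) = -23201 + 1736 = -21465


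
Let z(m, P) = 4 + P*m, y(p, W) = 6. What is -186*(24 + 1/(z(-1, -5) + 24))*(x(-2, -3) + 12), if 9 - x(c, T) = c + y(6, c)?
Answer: -835822/11 ≈ -75984.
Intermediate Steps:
x(c, T) = 3 - c (x(c, T) = 9 - (c + 6) = 9 - (6 + c) = 9 + (-6 - c) = 3 - c)
-186*(24 + 1/(z(-1, -5) + 24))*(x(-2, -3) + 12) = -186*(24 + 1/((4 - 5*(-1)) + 24))*((3 - 1*(-2)) + 12) = -186*(24 + 1/((4 + 5) + 24))*((3 + 2) + 12) = -186*(24 + 1/(9 + 24))*(5 + 12) = -186*(24 + 1/33)*17 = -49166*17/11 = -186*13481/33 = -835822/11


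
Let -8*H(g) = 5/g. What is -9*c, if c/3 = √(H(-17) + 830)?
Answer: -27*√3838090/68 ≈ -777.88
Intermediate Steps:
H(g) = -5/(8*g)
c = 3*√3838090/68 (c = 3*√(-5/8/(-17) + 830) = 3*√(-5/8*(-1/17) + 830) = 3*√(5/136 + 830) = 3*√(112885/136) = 3*(√3838090/68) = 3*√3838090/68 ≈ 86.431)
-9*c = -27*√3838090/68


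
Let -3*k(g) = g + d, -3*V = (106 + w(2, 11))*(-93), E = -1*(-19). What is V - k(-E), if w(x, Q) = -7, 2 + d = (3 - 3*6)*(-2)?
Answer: 3072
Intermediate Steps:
d = 28 (d = -2 + (3 - 3*6)*(-2) = -2 + (3 - 18)*(-2) = -2 - 15*(-2) = -2 + 30 = 28)
E = 19
V = 3069 (V = -(106 - 7)*(-93)/3 = -33*(-93) = -⅓*(-9207) = 3069)
k(g) = -28/3 - g/3 (k(g) = -(g + 28)/3 = -(28 + g)/3 = -28/3 - g/3)
V - k(-E) = 3069 - (-28/3 - (-1)*19/3) = 3069 - (-28/3 - ⅓*(-19)) = 3069 - (-28/3 + 19/3) = 3069 - 1*(-3) = 3069 + 3 = 3072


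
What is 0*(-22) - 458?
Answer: -458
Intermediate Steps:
0*(-22) - 458 = 0 - 458 = -458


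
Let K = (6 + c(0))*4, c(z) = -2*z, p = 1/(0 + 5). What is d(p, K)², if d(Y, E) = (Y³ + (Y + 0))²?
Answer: 456976/244140625 ≈ 0.0018718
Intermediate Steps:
p = ⅕ (p = 1/5 = ⅕ ≈ 0.20000)
K = 24 (K = (6 - 2*0)*4 = (6 + 0)*4 = 6*4 = 24)
d(Y, E) = (Y + Y³)² (d(Y, E) = (Y³ + Y)² = (Y + Y³)²)
d(p, K)² = ((⅕)²*(1 + (⅕)²)²)² = ((1 + 1/25)²/25)² = ((26/25)²/25)² = ((1/25)*(676/625))² = (676/15625)² = 456976/244140625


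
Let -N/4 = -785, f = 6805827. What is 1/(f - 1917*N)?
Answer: 1/786447 ≈ 1.2715e-6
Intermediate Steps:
N = 3140 (N = -4*(-785) = 3140)
1/(f - 1917*N) = 1/(6805827 - 1917*3140) = 1/(6805827 - 6019380) = 1/786447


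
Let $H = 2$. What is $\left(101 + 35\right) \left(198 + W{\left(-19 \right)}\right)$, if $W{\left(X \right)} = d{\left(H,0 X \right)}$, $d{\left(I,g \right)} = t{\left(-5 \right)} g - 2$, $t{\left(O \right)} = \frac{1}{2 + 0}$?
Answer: $26656$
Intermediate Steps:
$t{\left(O \right)} = \frac{1}{2}$
$d{\left(I,g \right)} = -2 + \frac{g}{2}$ ($d{\left(I,g \right)} = \frac{g}{2} - 2 = -2 + \frac{g}{2}$)
$W{\left(X \right)} = -2$ ($W{\left(X \right)} = -2 + \frac{0 X}{2} = -2 + \frac{1}{2} \cdot 0 = -2 + 0 = -2$)
$\left(101 + 35\right) \left(198 + W{\left(-19 \right)}\right) = \left(101 + 35\right) \left(198 - 2\right) = 136 \cdot 196 = 26656$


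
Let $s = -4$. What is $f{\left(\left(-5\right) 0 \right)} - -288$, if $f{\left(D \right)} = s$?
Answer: $284$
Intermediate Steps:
$f{\left(D \right)} = -4$
$f{\left(\left(-5\right) 0 \right)} - -288 = -4 - -288 = -4 + 288 = 284$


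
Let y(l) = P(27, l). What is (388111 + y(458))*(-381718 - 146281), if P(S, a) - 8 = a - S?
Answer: -205154011450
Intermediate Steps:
P(S, a) = 8 + a - S (P(S, a) = 8 + (a - S) = 8 + a - S)
y(l) = -19 + l (y(l) = 8 + l - 1*27 = 8 + l - 27 = -19 + l)
(388111 + y(458))*(-381718 - 146281) = (388111 + (-19 + 458))*(-381718 - 146281) = (388111 + 439)*(-527999) = 388550*(-527999) = -205154011450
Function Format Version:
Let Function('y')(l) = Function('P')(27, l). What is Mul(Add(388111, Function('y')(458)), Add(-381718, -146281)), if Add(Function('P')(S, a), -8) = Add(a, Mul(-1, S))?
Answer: -205154011450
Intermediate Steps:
Function('P')(S, a) = Add(8, a, Mul(-1, S)) (Function('P')(S, a) = Add(8, Add(a, Mul(-1, S))) = Add(8, a, Mul(-1, S)))
Function('y')(l) = Add(-19, l) (Function('y')(l) = Add(8, l, Mul(-1, 27)) = Add(8, l, -27) = Add(-19, l))
Mul(Add(388111, Function('y')(458)), Add(-381718, -146281)) = Mul(Add(388111, Add(-19, 458)), Add(-381718, -146281)) = Mul(Add(388111, 439), -527999) = Mul(388550, -527999) = -205154011450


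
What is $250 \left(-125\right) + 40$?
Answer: $-31210$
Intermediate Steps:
$250 \left(-125\right) + 40 = -31250 + 40 = -31210$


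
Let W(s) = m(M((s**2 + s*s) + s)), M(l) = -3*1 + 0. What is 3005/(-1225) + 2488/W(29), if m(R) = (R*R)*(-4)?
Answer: -157799/2205 ≈ -71.564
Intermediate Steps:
M(l) = -3 (M(l) = -3 + 0 = -3)
m(R) = -4*R**2 (m(R) = R**2*(-4) = -4*R**2)
W(s) = -36 (W(s) = -4*(-3)**2 = -4*9 = -36)
3005/(-1225) + 2488/W(29) = 3005/(-1225) + 2488/(-36) = 3005*(-1/1225) + 2488*(-1/36) = -601/245 - 622/9 = -157799/2205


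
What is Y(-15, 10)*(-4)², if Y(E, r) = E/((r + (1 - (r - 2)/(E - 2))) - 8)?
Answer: -4080/59 ≈ -69.153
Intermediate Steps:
Y(E, r) = E/(-7 + r - (-2 + r)/(-2 + E)) (Y(E, r) = E/((r + (1 - (-2 + r)/(-2 + E))) - 8) = E/((1 + r - (-2 + r)/(-2 + E)) - 8) = E/(-7 + r - (-2 + r)/(-2 + E)))
Y(-15, 10)*(-4)² = -15*(-2 - 15)/(16 - 7*(-15) - 3*10 - 15*10)*(-4)² = -15*(-17)/(16 + 105 - 30 - 150)*16 = -15*(-17)/(-59)*16 = -15*(-1/59)*(-17)*16 = -255/59*16 = -4080/59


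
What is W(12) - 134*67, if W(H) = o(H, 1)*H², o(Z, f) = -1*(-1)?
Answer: -8834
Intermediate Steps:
o(Z, f) = 1
W(H) = H² (W(H) = 1*H² = H²)
W(12) - 134*67 = 12² - 134*67 = 144 - 8978 = -8834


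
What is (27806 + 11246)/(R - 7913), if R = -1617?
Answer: -19526/4765 ≈ -4.0978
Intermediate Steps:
(27806 + 11246)/(R - 7913) = (27806 + 11246)/(-1617 - 7913) = 39052/(-9530) = 39052*(-1/9530) = -19526/4765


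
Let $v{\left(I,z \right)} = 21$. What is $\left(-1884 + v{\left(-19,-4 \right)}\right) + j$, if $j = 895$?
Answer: $-968$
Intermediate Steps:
$\left(-1884 + v{\left(-19,-4 \right)}\right) + j = \left(-1884 + 21\right) + 895 = -1863 + 895 = -968$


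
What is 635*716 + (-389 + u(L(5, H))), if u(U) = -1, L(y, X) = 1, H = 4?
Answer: 454270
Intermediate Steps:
635*716 + (-389 + u(L(5, H))) = 635*716 + (-389 - 1) = 454660 - 390 = 454270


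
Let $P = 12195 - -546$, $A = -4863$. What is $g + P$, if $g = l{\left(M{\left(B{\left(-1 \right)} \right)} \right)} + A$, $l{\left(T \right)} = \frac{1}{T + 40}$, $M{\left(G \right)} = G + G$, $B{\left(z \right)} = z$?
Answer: $\frac{299365}{38} \approx 7878.0$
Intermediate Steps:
$M{\left(G \right)} = 2 G$
$l{\left(T \right)} = \frac{1}{40 + T}$
$P = 12741$ ($P = 12195 + 546 = 12741$)
$g = - \frac{184793}{38}$ ($g = \frac{1}{40 + 2 \left(-1\right)} - 4863 = \frac{1}{40 - 2} - 4863 = \frac{1}{38} - 4863 = - \frac{184793}{38} \approx -4863.0$)
$g + P = - \frac{184793}{38} + 12741 = \frac{299365}{38}$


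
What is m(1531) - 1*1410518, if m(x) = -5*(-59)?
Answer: -1410223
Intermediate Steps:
m(x) = 295
m(1531) - 1*1410518 = 295 - 1*1410518 = 295 - 1410518 = -1410223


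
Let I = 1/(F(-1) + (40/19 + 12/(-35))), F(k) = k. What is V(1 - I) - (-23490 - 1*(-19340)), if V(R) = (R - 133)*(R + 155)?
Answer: -4234049153/257049 ≈ -16472.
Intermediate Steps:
I = 665/507 (I = 1/(-1 + (40/19 + 12/(-35))) = 1/(-1 + (40*(1/19) + 12*(-1/35))) = 1/(-1 + (40/19 - 12/35)) = 1/(-1 + 1172/665) = 1/(507/665) = 665/507 ≈ 1.3116)
V(R) = (-133 + R)*(155 + R)
V(1 - I) - (-23490 - 1*(-19340)) = (-20615 + (1 - 1*665/507)² + 22*(1 - 1*665/507)) - (-23490 - 1*(-19340)) = (-20615 + (1 - 665/507)² + 22*(1 - 665/507)) - (-23490 + 19340) = (-20615 + (-158/507)² + 22*(-158/507)) - 1*(-4150) = (-20615 + 24964/257049 - 3476/507) + 4150 = -5300802503/257049 + 4150 = -4234049153/257049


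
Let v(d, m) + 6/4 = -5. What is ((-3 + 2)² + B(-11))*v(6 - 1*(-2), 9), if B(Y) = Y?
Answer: 65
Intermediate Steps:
v(d, m) = -13/2 (v(d, m) = -3/2 - 5 = -13/2)
((-3 + 2)² + B(-11))*v(6 - 1*(-2), 9) = ((-3 + 2)² - 11)*(-13/2) = ((-1)² - 11)*(-13/2) = (1 - 11)*(-13/2) = -10*(-13/2) = 65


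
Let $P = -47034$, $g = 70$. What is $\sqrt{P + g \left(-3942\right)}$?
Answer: $3 i \sqrt{35886} \approx 568.31 i$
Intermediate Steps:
$\sqrt{P + g \left(-3942\right)} = \sqrt{-47034 + 70 \left(-3942\right)} = \sqrt{-47034 - 275940} = \sqrt{-322974} = 3 i \sqrt{35886}$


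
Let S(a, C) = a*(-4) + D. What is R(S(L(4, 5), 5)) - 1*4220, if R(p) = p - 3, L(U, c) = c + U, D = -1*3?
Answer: -4262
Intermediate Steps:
D = -3
L(U, c) = U + c
S(a, C) = -3 - 4*a (S(a, C) = a*(-4) - 3 = -4*a - 3 = -3 - 4*a)
R(p) = -3 + p
R(S(L(4, 5), 5)) - 1*4220 = (-3 + (-3 - 4*(4 + 5))) - 1*4220 = (-3 + (-3 - 4*9)) - 4220 = (-3 + (-3 - 36)) - 4220 = (-3 - 39) - 4220 = -42 - 4220 = -4262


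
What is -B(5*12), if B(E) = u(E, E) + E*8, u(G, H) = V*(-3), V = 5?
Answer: -465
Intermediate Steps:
u(G, H) = -15 (u(G, H) = 5*(-3) = -15)
B(E) = -15 + 8*E (B(E) = -15 + E*8 = -15 + 8*E)
-B(5*12) = -(-15 + 8*(5*12)) = -(-15 + 8*60) = -(-15 + 480) = -1*465 = -465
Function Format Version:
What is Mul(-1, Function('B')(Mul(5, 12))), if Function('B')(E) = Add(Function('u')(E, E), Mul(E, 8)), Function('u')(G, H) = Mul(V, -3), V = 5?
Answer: -465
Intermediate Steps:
Function('u')(G, H) = -15 (Function('u')(G, H) = Mul(5, -3) = -15)
Function('B')(E) = Add(-15, Mul(8, E)) (Function('B')(E) = Add(-15, Mul(E, 8)) = Add(-15, Mul(8, E)))
Mul(-1, Function('B')(Mul(5, 12))) = Mul(-1, Add(-15, Mul(8, Mul(5, 12)))) = Mul(-1, Add(-15, Mul(8, 60))) = Mul(-1, Add(-15, 480)) = Mul(-1, 465) = -465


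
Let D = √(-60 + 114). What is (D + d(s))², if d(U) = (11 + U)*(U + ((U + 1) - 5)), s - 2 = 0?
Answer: 54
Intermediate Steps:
s = 2 (s = 2 + 0 = 2)
d(U) = (-4 + 2*U)*(11 + U) (d(U) = (11 + U)*(U + ((1 + U) - 5)) = (11 + U)*(U + (-4 + U)) = (11 + U)*(-4 + 2*U) = (-4 + 2*U)*(11 + U))
D = 3*√6 (D = √54 = 3*√6 ≈ 7.3485)
(D + d(s))² = (3*√6 + (-44 + 2*2² + 18*2))² = (3*√6 + (-44 + 2*4 + 36))² = (3*√6 + (-44 + 8 + 36))² = (3*√6 + 0)² = (3*√6)² = 54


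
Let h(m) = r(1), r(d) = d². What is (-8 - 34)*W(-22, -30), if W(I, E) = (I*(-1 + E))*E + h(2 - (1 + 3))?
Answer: 859278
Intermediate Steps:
h(m) = 1 (h(m) = 1² = 1)
W(I, E) = 1 + E*I*(-1 + E) (W(I, E) = (I*(-1 + E))*E + 1 = E*I*(-1 + E) + 1 = 1 + E*I*(-1 + E))
(-8 - 34)*W(-22, -30) = (-8 - 34)*(1 - 22*(-30)² - 1*(-30)*(-22)) = -42*(1 - 22*900 - 660) = -42*(1 - 19800 - 660) = -42*(-20459) = 859278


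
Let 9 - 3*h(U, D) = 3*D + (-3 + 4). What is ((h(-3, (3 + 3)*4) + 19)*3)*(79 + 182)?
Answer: -1827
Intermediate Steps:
h(U, D) = 8/3 - D (h(U, D) = 3 - (3*D + (-3 + 4))/3 = 3 - (3*D + 1)/3 = 3 - (1 + 3*D)/3 = 3 + (-⅓ - D) = 8/3 - D)
((h(-3, (3 + 3)*4) + 19)*3)*(79 + 182) = (((8/3 - (3 + 3)*4) + 19)*3)*(79 + 182) = (((8/3 - 6*4) + 19)*3)*261 = (((8/3 - 1*24) + 19)*3)*261 = (((8/3 - 24) + 19)*3)*261 = ((-64/3 + 19)*3)*261 = -7/3*3*261 = -7*261 = -1827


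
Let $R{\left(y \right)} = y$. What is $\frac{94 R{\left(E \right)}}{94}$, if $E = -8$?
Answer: $-8$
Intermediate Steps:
$\frac{94 R{\left(E \right)}}{94} = \frac{94 \left(-8\right)}{94} = \left(-752\right) \frac{1}{94} = -8$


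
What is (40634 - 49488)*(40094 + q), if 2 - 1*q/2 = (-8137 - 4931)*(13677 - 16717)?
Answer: 703125730068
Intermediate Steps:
q = -79453436 (q = 4 - 2*(-8137 - 4931)*(13677 - 16717) = 4 - (-26136)*(-3040) = 4 - 2*39726720 = 4 - 79453440 = -79453436)
(40634 - 49488)*(40094 + q) = (40634 - 49488)*(40094 - 79453436) = -8854*(-79413342) = 703125730068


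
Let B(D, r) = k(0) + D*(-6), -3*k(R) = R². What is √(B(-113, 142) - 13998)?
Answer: 6*I*√370 ≈ 115.41*I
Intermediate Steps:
k(R) = -R²/3
B(D, r) = -6*D (B(D, r) = -⅓*0² + D*(-6) = -⅓*0 - 6*D = 0 - 6*D = -6*D)
√(B(-113, 142) - 13998) = √(-6*(-113) - 13998) = √(678 - 13998) = √(-13320) = 6*I*√370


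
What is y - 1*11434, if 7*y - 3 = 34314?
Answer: -45721/7 ≈ -6531.6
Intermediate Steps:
y = 34317/7 (y = 3/7 + (1/7)*34314 = 3/7 + 4902 = 34317/7 ≈ 4902.4)
y - 1*11434 = 34317/7 - 1*11434 = 34317/7 - 11434 = -45721/7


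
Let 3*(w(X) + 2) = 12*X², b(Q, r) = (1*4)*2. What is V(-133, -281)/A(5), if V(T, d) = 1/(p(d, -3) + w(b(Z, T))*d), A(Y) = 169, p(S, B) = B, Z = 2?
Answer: -1/12062713 ≈ -8.2900e-8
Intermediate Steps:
b(Q, r) = 8 (b(Q, r) = 4*2 = 8)
w(X) = -2 + 4*X² (w(X) = -2 + (12*X²)/3 = -2 + 4*X²)
V(T, d) = 1/(-3 + 254*d) (V(T, d) = 1/(-3 + (-2 + 4*8²)*d) = 1/(-3 + (-2 + 4*64)*d) = 1/(-3 + (-2 + 256)*d) = 1/(-3 + 254*d))
V(-133, -281)/A(5) = 1/((-3 + 254*(-281))*169) = (1/169)/(-3 - 71374) = (1/169)/(-71377) = -1/71377*1/169 = -1/12062713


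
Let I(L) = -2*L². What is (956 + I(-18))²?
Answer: 94864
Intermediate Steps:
(956 + I(-18))² = (956 - 2*(-18)²)² = (956 - 2*324)² = (956 - 648)² = 308² = 94864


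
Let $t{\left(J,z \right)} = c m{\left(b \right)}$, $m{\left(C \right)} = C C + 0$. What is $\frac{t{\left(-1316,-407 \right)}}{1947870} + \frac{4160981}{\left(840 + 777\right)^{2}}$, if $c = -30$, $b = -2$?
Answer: $\frac{8186602321}{5144519457} \approx 1.5913$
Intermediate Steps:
$m{\left(C \right)} = C^{2}$ ($m{\left(C \right)} = C^{2} + 0 = C^{2}$)
$t{\left(J,z \right)} = -120$ ($t{\left(J,z \right)} = - 30 \left(-2\right)^{2} = \left(-30\right) 4 = -120$)
$\frac{t{\left(-1316,-407 \right)}}{1947870} + \frac{4160981}{\left(840 + 777\right)^{2}} = - \frac{120}{1947870} + \frac{4160981}{\left(840 + 777\right)^{2}} = \left(-120\right) \frac{1}{1947870} + \frac{4160981}{1617^{2}} = - \frac{4}{64929} + \frac{4160981}{2614689} = - \frac{4}{64929} + 4160981 \cdot \frac{1}{2614689} = - \frac{4}{64929} + \frac{378271}{237699} = \frac{8186602321}{5144519457}$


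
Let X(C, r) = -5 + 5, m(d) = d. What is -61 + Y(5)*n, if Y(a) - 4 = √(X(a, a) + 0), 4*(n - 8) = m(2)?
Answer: -27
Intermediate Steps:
X(C, r) = 0
n = 17/2 (n = 8 + (¼)*2 = 8 + ½ = 17/2 ≈ 8.5000)
Y(a) = 4 (Y(a) = 4 + √(0 + 0) = 4 + √0 = 4 + 0 = 4)
-61 + Y(5)*n = -61 + 4*(17/2) = -61 + 34 = -27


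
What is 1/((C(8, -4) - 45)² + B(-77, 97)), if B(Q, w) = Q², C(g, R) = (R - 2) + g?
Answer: 1/7778 ≈ 0.00012857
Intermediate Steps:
C(g, R) = -2 + R + g (C(g, R) = (-2 + R) + g = -2 + R + g)
1/((C(8, -4) - 45)² + B(-77, 97)) = 1/(((-2 - 4 + 8) - 45)² + (-77)²) = 1/((2 - 45)² + 5929) = 1/((-43)² + 5929) = 1/(1849 + 5929) = 1/7778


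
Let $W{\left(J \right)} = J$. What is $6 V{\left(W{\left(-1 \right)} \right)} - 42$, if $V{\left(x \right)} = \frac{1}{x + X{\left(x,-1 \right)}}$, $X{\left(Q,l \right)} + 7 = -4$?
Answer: $- \frac{85}{2} \approx -42.5$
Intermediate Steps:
$X{\left(Q,l \right)} = -11$ ($X{\left(Q,l \right)} = -7 - 4 = -11$)
$V{\left(x \right)} = \frac{1}{-11 + x}$ ($V{\left(x \right)} = \frac{1}{x - 11} = \frac{1}{-11 + x}$)
$6 V{\left(W{\left(-1 \right)} \right)} - 42 = \frac{6}{-11 - 1} - 42 = \frac{6}{-12} - 42 = 6 \left(- \frac{1}{12}\right) - 42 = - \frac{1}{2} - 42 = - \frac{85}{2}$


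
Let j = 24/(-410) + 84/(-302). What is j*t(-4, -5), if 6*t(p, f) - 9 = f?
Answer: -6948/30955 ≈ -0.22445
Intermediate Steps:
t(p, f) = 3/2 + f/6
j = -10422/30955 (j = 24*(-1/410) + 84*(-1/302) = -12/205 - 42/151 = -10422/30955 ≈ -0.33668)
j*t(-4, -5) = -10422*(3/2 + (1/6)*(-5))/30955 = -10422*(3/2 - 5/6)/30955 = -10422/30955*2/3 = -6948/30955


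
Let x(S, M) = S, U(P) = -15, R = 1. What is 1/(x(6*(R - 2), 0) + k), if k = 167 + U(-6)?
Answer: 1/146 ≈ 0.0068493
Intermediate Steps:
k = 152 (k = 167 - 15 = 152)
1/(x(6*(R - 2), 0) + k) = 1/(6*(1 - 2) + 152) = 1/(6*(-1) + 152) = 1/(-6 + 152) = 1/146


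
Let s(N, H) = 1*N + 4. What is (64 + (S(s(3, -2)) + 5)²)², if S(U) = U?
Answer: 43264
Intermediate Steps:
s(N, H) = 4 + N (s(N, H) = N + 4 = 4 + N)
(64 + (S(s(3, -2)) + 5)²)² = (64 + ((4 + 3) + 5)²)² = (64 + (7 + 5)²)² = (64 + 12²)² = (64 + 144)² = 208² = 43264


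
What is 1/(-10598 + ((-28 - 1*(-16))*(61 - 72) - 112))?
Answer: -1/10578 ≈ -9.4536e-5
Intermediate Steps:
1/(-10598 + ((-28 - 1*(-16))*(61 - 72) - 112)) = 1/(-10598 + ((-28 + 16)*(-11) - 112)) = 1/(-10598 + (-12*(-11) - 112)) = 1/(-10598 + (132 - 112)) = 1/(-10598 + 20) = 1/(-10578) = -1/10578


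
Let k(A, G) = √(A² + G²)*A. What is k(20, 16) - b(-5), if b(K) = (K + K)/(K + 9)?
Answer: 5/2 + 80*√41 ≈ 514.75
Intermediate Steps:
b(K) = 2*K/(9 + K) (b(K) = (2*K)/(9 + K) = 2*K/(9 + K))
k(A, G) = A*√(A² + G²)
k(20, 16) - b(-5) = 20*√(20² + 16²) - 2*(-5)/(9 - 5) = 20*√(400 + 256) - 2*(-5)/4 = 20*√656 - 2*(-5)/4 = 20*(4*√41) - 1*(-5/2) = 80*√41 + 5/2 = 5/2 + 80*√41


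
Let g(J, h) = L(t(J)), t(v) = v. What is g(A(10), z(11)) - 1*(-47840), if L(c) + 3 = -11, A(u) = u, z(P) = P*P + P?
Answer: 47826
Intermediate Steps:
z(P) = P + P² (z(P) = P² + P = P + P²)
L(c) = -14 (L(c) = -3 - 11 = -14)
g(J, h) = -14
g(A(10), z(11)) - 1*(-47840) = -14 - 1*(-47840) = -14 + 47840 = 47826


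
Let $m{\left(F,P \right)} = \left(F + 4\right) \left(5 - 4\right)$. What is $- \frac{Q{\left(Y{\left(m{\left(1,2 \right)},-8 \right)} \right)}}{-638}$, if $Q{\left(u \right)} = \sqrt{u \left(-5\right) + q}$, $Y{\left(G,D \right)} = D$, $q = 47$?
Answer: $\frac{\sqrt{87}}{638} \approx 0.01462$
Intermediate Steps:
$m{\left(F,P \right)} = 4 + F$ ($m{\left(F,P \right)} = \left(4 + F\right) 1 = 4 + F$)
$Q{\left(u \right)} = \sqrt{47 - 5 u}$ ($Q{\left(u \right)} = \sqrt{u \left(-5\right) + 47} = \sqrt{- 5 u + 47} = \sqrt{47 - 5 u}$)
$- \frac{Q{\left(Y{\left(m{\left(1,2 \right)},-8 \right)} \right)}}{-638} = - \frac{\sqrt{47 - -40}}{-638} = - \frac{\sqrt{47 + 40} \left(-1\right)}{638} = - \frac{\sqrt{87} \left(-1\right)}{638} = - \frac{\left(-1\right) \sqrt{87}}{638} = \frac{\sqrt{87}}{638}$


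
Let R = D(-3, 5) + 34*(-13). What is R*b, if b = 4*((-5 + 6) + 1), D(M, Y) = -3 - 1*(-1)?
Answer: -3552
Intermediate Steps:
D(M, Y) = -2 (D(M, Y) = -3 + 1 = -2)
R = -444 (R = -2 + 34*(-13) = -2 - 442 = -444)
b = 8 (b = 4*(1 + 1) = 4*2 = 8)
R*b = -444*8 = -3552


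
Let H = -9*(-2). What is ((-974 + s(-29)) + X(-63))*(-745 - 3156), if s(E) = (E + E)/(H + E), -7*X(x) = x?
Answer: 41182857/11 ≈ 3.7439e+6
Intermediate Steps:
H = 18
X(x) = -x/7
s(E) = 2*E/(18 + E) (s(E) = (E + E)/(18 + E) = (2*E)/(18 + E) = 2*E/(18 + E))
((-974 + s(-29)) + X(-63))*(-745 - 3156) = ((-974 + 2*(-29)/(18 - 29)) - ⅐*(-63))*(-745 - 3156) = ((-974 + 2*(-29)/(-11)) + 9)*(-3901) = ((-974 + 2*(-29)*(-1/11)) + 9)*(-3901) = ((-974 + 58/11) + 9)*(-3901) = (-10656/11 + 9)*(-3901) = -10557/11*(-3901) = 41182857/11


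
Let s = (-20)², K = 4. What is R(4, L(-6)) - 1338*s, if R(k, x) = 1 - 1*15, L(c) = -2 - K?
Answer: -535214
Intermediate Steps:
L(c) = -6 (L(c) = -2 - 1*4 = -2 - 4 = -6)
R(k, x) = -14 (R(k, x) = 1 - 15 = -14)
s = 400
R(4, L(-6)) - 1338*s = -14 - 1338*400 = -14 - 535200 = -535214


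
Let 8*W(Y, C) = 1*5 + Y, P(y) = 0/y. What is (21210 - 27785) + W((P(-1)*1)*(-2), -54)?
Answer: -52595/8 ≈ -6574.4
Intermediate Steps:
P(y) = 0
W(Y, C) = 5/8 + Y/8 (W(Y, C) = (1*5 + Y)/8 = (5 + Y)/8 = 5/8 + Y/8)
(21210 - 27785) + W((P(-1)*1)*(-2), -54) = (21210 - 27785) + (5/8 + ((0*1)*(-2))/8) = -6575 + (5/8 + (0*(-2))/8) = -6575 + (5/8 + (1/8)*0) = -6575 + (5/8 + 0) = -6575 + 5/8 = -52595/8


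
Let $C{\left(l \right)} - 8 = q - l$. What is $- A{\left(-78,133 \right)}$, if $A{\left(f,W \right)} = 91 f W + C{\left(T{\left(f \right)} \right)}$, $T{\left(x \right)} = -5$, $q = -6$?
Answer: $944027$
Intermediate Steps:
$C{\left(l \right)} = 2 - l$ ($C{\left(l \right)} = 8 - \left(6 + l\right) = 2 - l$)
$A{\left(f,W \right)} = 7 + 91 W f$ ($A{\left(f,W \right)} = 91 f W + \left(2 - -5\right) = 91 W f + \left(2 + 5\right) = 91 W f + 7 = 7 + 91 W f$)
$- A{\left(-78,133 \right)} = - (7 + 91 \cdot 133 \left(-78\right)) = - (7 - 944034) = \left(-1\right) \left(-944027\right) = 944027$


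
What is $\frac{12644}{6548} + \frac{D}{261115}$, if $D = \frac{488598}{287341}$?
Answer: $\frac{237167611759541}{122822547016955} \approx 1.931$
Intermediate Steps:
$D = \frac{488598}{287341}$ ($D = 488598 \cdot \frac{1}{287341} = \frac{488598}{287341} \approx 1.7004$)
$\frac{12644}{6548} + \frac{D}{261115} = \frac{12644}{6548} + \frac{488598}{287341 \cdot 261115} = 12644 \cdot \frac{1}{6548} + \frac{488598}{287341} \cdot \frac{1}{261115} = \frac{3161}{1637} + \frac{488598}{75029045215} = \frac{237167611759541}{122822547016955}$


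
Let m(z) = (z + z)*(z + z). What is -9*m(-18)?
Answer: -11664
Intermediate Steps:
m(z) = 4*z² (m(z) = (2*z)*(2*z) = 4*z²)
-9*m(-18) = -36*(-18)² = -36*324 = -9*1296 = -11664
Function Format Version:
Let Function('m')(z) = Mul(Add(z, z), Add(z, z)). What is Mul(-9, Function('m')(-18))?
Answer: -11664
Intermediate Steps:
Function('m')(z) = Mul(4, Pow(z, 2)) (Function('m')(z) = Mul(Mul(2, z), Mul(2, z)) = Mul(4, Pow(z, 2)))
Mul(-9, Function('m')(-18)) = Mul(-9, Mul(4, Pow(-18, 2))) = Mul(-9, Mul(4, 324)) = Mul(-9, 1296) = -11664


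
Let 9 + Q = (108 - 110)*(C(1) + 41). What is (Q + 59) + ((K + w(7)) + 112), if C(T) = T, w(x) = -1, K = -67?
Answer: 10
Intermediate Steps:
Q = -93 (Q = -9 + (108 - 110)*(1 + 41) = -9 - 2*42 = -9 - 84 = -93)
(Q + 59) + ((K + w(7)) + 112) = (-93 + 59) + ((-67 - 1) + 112) = -34 + (-68 + 112) = -34 + 44 = 10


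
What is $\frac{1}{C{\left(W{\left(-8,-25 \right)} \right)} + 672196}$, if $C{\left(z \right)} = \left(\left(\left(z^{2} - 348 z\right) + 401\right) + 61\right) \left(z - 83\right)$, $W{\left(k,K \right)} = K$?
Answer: $- \frac{1}{384800} \approx -2.5988 \cdot 10^{-6}$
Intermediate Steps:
$C{\left(z \right)} = \left(-83 + z\right) \left(462 + z^{2} - 348 z\right)$ ($C{\left(z \right)} = \left(\left(401 + z^{2} - 348 z\right) + 61\right) \left(-83 + z\right) = \left(462 + z^{2} - 348 z\right) \left(-83 + z\right) = \left(-83 + z\right) \left(462 + z^{2} - 348 z\right)$)
$\frac{1}{C{\left(W{\left(-8,-25 \right)} \right)} + 672196} = \frac{1}{\left(-38346 + \left(-25\right)^{3} - 431 \left(-25\right)^{2} + 29346 \left(-25\right)\right) + 672196} = \frac{1}{\left(-38346 - 15625 - 269375 - 733650\right) + 672196} = \frac{1}{-1056996 + 672196} = \frac{1}{-384800} = - \frac{1}{384800}$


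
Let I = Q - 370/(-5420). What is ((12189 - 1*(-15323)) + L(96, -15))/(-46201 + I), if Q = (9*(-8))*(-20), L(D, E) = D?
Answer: -2137648/3465775 ≈ -0.61679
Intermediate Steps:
Q = 1440 (Q = -72*(-20) = 1440)
I = 780517/542 (I = 1440 - 370/(-5420) = 1440 - 370*(-1/5420) = 1440 + 37/542 = 780517/542 ≈ 1440.1)
((12189 - 1*(-15323)) + L(96, -15))/(-46201 + I) = ((12189 - 1*(-15323)) + 96)/(-46201 + 780517/542) = ((12189 + 15323) + 96)/(-24260425/542) = (27512 + 96)*(-542/24260425) = 27608*(-542/24260425) = -2137648/3465775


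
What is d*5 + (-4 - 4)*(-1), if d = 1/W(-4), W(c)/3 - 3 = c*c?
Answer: 461/57 ≈ 8.0877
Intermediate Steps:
W(c) = 9 + 3*c² (W(c) = 9 + 3*(c*c) = 9 + 3*c²)
d = 1/57 (d = 1/(9 + 3*(-4)²) = 1/(9 + 3*16) = 1/(9 + 48) = 1/57 ≈ 0.017544)
d*5 + (-4 - 4)*(-1) = (1/57)*5 + (-4 - 4)*(-1) = 5/57 - 8*(-1) = 5/57 + 8 = 461/57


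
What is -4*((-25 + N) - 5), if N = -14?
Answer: 176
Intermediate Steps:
-4*((-25 + N) - 5) = -4*((-25 - 14) - 5) = -4*(-39 - 5) = -4*(-44) = 176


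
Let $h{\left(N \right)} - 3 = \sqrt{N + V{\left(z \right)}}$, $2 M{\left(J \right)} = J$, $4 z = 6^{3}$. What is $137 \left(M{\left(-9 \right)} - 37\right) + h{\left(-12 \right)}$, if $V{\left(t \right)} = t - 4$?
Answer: $- \frac{11365}{2} + \sqrt{38} \approx -5676.3$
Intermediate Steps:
$z = 54$ ($z = \frac{6^{3}}{4} = \frac{1}{4} \cdot 216 = 54$)
$M{\left(J \right)} = \frac{J}{2}$
$V{\left(t \right)} = -4 + t$
$h{\left(N \right)} = 3 + \sqrt{50 + N}$ ($h{\left(N \right)} = 3 + \sqrt{N + \left(-4 + 54\right)} = 3 + \sqrt{N + 50} = 3 + \sqrt{50 + N}$)
$137 \left(M{\left(-9 \right)} - 37\right) + h{\left(-12 \right)} = 137 \left(\frac{1}{2} \left(-9\right) - 37\right) + \left(3 + \sqrt{50 - 12}\right) = 137 \left(- \frac{9}{2} - 37\right) + \left(3 + \sqrt{38}\right) = 137 \left(- \frac{83}{2}\right) + \left(3 + \sqrt{38}\right) = - \frac{11371}{2} + \left(3 + \sqrt{38}\right) = - \frac{11365}{2} + \sqrt{38}$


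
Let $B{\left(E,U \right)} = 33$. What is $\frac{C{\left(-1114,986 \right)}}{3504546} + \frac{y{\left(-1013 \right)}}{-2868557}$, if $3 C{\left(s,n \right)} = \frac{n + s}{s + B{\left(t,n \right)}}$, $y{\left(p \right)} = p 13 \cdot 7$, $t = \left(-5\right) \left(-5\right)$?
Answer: $\frac{523841266480685}{16300923220337823} \approx 0.032136$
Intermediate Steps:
$t = 25$
$y{\left(p \right)} = 91 p$ ($y{\left(p \right)} = 13 p 7 = 91 p$)
$C{\left(s,n \right)} = \frac{n + s}{3 \left(33 + s\right)}$ ($C{\left(s,n \right)} = \frac{\left(n + s\right) \frac{1}{s + 33}}{3} = \frac{\left(n + s\right) \frac{1}{33 + s}}{3} = \frac{\frac{1}{33 + s} \left(n + s\right)}{3} = \frac{n + s}{3 \left(33 + s\right)}$)
$\frac{C{\left(-1114,986 \right)}}{3504546} + \frac{y{\left(-1013 \right)}}{-2868557} = \frac{\frac{1}{3} \frac{1}{33 - 1114} \left(986 - 1114\right)}{3504546} + \frac{91 \left(-1013\right)}{-2868557} = \frac{1}{3} \frac{1}{-1081} \left(-128\right) \frac{1}{3504546} - - \frac{92183}{2868557} = \frac{1}{3} \left(- \frac{1}{1081}\right) \left(-128\right) \frac{1}{3504546} + \frac{92183}{2868557} = \frac{128}{3243} \cdot \frac{1}{3504546} + \frac{92183}{2868557} = \frac{64}{5682621339} + \frac{92183}{2868557} = \frac{523841266480685}{16300923220337823}$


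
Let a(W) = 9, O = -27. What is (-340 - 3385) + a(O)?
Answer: -3716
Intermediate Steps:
(-340 - 3385) + a(O) = (-340 - 3385) + 9 = -3725 + 9 = -3716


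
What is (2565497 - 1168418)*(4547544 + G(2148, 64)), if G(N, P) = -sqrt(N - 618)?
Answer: 6353278223976 - 4191237*sqrt(170) ≈ 6.3532e+12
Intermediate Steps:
G(N, P) = -sqrt(-618 + N)
(2565497 - 1168418)*(4547544 + G(2148, 64)) = (2565497 - 1168418)*(4547544 - sqrt(-618 + 2148)) = 1397079*(4547544 - sqrt(1530)) = 1397079*(4547544 - 3*sqrt(170)) = 6353278223976 - 4191237*sqrt(170)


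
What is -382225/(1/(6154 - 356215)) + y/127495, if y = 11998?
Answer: 17059094369620873/127495 ≈ 1.3380e+11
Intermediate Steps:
-382225/(1/(6154 - 356215)) + y/127495 = -382225/(1/(6154 - 356215)) + 11998/127495 = -382225/(1/(-350061)) + 11998*(1/127495) = -382225/(-1/350061) + 11998/127495 = -382225*(-350061) + 11998/127495 = 133802065725 + 11998/127495 = 17059094369620873/127495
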